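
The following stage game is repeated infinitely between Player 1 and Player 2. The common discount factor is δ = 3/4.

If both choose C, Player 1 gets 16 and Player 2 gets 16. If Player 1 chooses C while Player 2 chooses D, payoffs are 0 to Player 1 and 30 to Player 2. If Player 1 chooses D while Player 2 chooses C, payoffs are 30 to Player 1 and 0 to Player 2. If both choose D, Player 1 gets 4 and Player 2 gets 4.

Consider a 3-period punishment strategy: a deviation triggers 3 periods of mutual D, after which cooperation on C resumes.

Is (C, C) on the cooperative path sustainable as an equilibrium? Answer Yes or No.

A one-shot deviation gives 30 now, then 4 for 3 periods, then back to 16.
Gain from deviating: (30−16) today; loss: (16−4) in each of the next 3 periods.
No-deviation condition: (16−4)(δ+…+δ^3) ≥ 30−16, i.e. δ+…+δ^3 ≥ 7/6.
At δ = 3/4: δ+…+δ^3 = 1.7344 ≥ 1.1667.
So cooperation is sustainable.

Yes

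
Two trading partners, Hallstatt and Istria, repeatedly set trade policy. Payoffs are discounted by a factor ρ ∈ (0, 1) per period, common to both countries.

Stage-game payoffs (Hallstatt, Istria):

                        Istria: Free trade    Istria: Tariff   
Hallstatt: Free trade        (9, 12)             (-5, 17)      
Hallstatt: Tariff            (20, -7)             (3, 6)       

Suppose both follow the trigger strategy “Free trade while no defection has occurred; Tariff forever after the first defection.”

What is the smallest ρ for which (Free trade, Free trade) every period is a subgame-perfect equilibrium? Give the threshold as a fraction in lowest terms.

Hallstatt's threshold: (20−9)/(20−3) = 11/17.
Istria's threshold: (17−12)/(17−6) = 5/11.
11/17 > 5/11, so Hallstatt binds and ρ* = 11/17.

11/17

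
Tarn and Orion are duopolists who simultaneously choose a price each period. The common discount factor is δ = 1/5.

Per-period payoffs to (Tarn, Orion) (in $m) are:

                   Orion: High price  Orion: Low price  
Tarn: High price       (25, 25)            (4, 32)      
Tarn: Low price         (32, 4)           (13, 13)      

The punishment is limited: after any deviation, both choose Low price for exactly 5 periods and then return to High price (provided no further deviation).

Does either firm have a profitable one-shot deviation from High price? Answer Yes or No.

IC: δ+…+δ^5 ≥ (32−25)/(25−13) = 7/12.
At δ = 1/5: partial sum = 0.2499 < 0.5833. Cooperation not sustainable.

Yes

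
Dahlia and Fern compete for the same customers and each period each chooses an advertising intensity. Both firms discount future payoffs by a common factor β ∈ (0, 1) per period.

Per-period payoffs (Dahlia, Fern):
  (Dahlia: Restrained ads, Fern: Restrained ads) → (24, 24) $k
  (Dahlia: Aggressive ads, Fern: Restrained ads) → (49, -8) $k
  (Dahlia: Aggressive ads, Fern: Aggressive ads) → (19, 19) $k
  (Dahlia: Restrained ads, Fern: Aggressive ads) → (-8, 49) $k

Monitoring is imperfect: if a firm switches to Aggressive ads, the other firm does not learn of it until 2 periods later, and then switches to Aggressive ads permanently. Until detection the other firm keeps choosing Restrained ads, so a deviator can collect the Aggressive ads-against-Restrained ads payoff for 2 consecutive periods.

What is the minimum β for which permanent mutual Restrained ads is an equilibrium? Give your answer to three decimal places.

0.913

Deviating for the 2 undetected periods gains 49−24 = 25 per period over cooperation, then loses 24−19 = 5 per period forever once punishment starts.
Gain: 25(1 + β + … + β^1); loss: 5·β^2/(1−β).
No profitable deviation ⇔ 25(1−β^2) ≤ 5·β^2, i.e. β^2 ≥ 25/(25+5) = 5/6.
Hence β ≥ (5/6)^(1/2) ≈ 0.913.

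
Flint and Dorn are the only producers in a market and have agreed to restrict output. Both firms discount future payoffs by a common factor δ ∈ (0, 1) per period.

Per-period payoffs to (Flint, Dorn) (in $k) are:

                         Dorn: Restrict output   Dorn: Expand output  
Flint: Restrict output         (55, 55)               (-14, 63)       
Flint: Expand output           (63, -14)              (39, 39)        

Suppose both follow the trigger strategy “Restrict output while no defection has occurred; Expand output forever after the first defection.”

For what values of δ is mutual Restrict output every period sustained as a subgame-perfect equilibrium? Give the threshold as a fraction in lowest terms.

Cooperation forever yields 55 each period: 55/(1−δ).
Deviating yields 63 once, then 39 forever: 63 + 39δ/(1−δ).
No profitable deviation requires 55/(1−δ) ≥ 63 + 39δ/(1−δ).
Multiplying by (1−δ): 55 ≥ 63(1−δ) + 39δ = 63 − 24δ.
So 24δ ≥ 8, i.e. δ ≥ 8/24 = 1/3.

1/3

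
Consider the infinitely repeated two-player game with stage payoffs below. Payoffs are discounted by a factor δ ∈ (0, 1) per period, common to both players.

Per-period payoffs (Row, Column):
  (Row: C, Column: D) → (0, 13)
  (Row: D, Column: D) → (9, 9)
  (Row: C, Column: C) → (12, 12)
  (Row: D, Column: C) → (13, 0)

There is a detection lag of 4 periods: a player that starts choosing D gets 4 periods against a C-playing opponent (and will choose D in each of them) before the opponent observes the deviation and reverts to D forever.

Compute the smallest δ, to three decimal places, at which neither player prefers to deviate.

The best deviation is to choose D for all 4 undetected periods, earning 13 each, then 9 forever once detected.
Deviation value: 13(1−δ^4)/(1−δ) + 9δ^4/(1−δ); cooperation value: 12/(1−δ).
IC: 12 ≥ 13(1−δ^4) + 9δ^4 = 13 − 4δ^4.
So δ^4 ≥ 1/4, giving δ ≥ (1/4)^(1/4) ≈ 0.707.

0.707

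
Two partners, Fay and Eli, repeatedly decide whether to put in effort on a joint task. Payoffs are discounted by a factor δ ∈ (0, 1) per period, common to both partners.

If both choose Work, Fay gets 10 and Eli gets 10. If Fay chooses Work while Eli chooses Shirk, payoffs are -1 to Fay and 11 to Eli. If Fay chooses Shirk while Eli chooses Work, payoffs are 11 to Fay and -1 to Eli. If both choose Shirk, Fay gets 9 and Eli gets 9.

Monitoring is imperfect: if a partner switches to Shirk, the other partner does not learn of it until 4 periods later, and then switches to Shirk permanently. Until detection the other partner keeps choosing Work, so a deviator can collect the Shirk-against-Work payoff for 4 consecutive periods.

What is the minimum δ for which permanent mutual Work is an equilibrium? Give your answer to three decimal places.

0.841

The best deviation is to choose Shirk for all 4 undetected periods, earning 11 each, then 9 forever once detected.
Deviation value: 11(1−δ^4)/(1−δ) + 9δ^4/(1−δ); cooperation value: 10/(1−δ).
IC: 10 ≥ 11(1−δ^4) + 9δ^4 = 11 − 2δ^4.
So δ^4 ≥ 1/2, giving δ ≥ (1/2)^(1/4) ≈ 0.841.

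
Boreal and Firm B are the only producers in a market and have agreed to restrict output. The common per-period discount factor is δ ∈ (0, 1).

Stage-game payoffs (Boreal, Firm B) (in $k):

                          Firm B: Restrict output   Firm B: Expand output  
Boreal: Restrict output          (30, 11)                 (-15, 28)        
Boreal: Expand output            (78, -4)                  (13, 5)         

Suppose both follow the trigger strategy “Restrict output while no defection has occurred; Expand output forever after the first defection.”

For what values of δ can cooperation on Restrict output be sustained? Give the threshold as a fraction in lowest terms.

Boreal: cooperation gives 30 each period; deviation gives 78 once then 13 forever.
  30/(1−δ) ≥ 78 + 13δ/(1−δ) ⇒ δ ≥ 48/65.
Firm B: cooperation gives 11 each period; deviation gives 28 once then 5 forever.
  δ ≥ 17/23.
Both must hold, so the binding constraint is Firm B's: δ ≥ 17/23.

17/23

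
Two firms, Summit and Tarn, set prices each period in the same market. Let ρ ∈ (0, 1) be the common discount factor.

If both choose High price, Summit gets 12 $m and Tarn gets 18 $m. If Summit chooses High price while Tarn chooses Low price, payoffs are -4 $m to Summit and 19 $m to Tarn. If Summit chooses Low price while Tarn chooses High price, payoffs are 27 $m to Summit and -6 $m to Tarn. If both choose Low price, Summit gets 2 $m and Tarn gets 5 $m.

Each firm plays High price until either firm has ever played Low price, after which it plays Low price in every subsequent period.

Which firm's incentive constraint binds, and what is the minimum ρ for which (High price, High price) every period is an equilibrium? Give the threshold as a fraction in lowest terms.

Summit; ρ ≥ 3/5

For Summit: deviation gain 27−12 = 15, per-period punishment loss 12−2 = 10. IC gives ρ ≥ 15/25 = 3/5.
For Tarn: gain 1, loss 13 per period, so ρ ≥ 1/14.
The tighter constraint is Summit's, so cooperation needs ρ ≥ 3/5.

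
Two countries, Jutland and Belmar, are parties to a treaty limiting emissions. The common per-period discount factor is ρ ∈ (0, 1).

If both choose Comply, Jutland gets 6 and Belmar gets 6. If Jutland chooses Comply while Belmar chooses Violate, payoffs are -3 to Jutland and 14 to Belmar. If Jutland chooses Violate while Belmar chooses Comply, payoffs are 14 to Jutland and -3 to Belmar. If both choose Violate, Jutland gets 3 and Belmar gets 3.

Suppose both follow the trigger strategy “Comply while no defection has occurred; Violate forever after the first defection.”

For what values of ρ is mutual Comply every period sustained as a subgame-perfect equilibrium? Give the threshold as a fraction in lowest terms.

8/11

6/(1−ρ) ≥ 14 + 3ρ/(1−ρ)
6 ≥ 14 − 11ρ
ρ ≥ 8/11.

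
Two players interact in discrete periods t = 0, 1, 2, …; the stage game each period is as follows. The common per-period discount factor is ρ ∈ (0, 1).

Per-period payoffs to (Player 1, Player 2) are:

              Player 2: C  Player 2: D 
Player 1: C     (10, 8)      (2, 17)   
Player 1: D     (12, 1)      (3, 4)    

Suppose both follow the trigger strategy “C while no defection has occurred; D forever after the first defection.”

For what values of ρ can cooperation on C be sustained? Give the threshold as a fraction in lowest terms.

Player 1: cooperation gives 10 each period; deviation gives 12 once then 3 forever.
  10/(1−ρ) ≥ 12 + 3ρ/(1−ρ) ⇒ ρ ≥ 2/9.
Player 2: cooperation gives 8 each period; deviation gives 17 once then 4 forever.
  ρ ≥ 9/13.
Both must hold, so the binding constraint is Player 2's: ρ ≥ 9/13.

9/13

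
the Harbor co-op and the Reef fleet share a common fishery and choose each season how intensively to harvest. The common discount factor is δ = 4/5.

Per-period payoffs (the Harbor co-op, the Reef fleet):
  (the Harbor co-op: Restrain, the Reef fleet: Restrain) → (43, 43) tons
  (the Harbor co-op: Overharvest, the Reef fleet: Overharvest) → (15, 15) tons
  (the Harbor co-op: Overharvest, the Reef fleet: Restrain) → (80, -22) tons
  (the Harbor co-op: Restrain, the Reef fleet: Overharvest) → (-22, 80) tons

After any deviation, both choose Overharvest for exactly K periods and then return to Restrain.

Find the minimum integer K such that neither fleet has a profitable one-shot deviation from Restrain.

2

Need Σ_{k=1}^{K} δ^k ≥ (80−43)/(43−15) = 1.3214 at δ = 4/5.
At K = 1 the sum is 0.8000 < 1.3214; at K = 2 it is 1.4400 ≥ 1.3214.
So the minimum punishment length is K = 2.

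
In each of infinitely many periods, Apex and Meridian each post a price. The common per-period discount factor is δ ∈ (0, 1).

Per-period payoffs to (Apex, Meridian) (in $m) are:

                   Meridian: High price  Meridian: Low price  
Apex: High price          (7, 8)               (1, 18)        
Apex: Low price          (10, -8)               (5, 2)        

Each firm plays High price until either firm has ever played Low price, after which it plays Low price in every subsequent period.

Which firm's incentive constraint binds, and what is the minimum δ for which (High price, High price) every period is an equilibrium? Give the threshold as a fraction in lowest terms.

Meridian; δ ≥ 5/8

For Apex: deviation gain 10−7 = 3, per-period punishment loss 7−5 = 2. IC gives δ ≥ 3/5.
For Meridian: gain 10, loss 6 per period, so δ ≥ 10/16 = 5/8.
The tighter constraint is Meridian's, so cooperation needs δ ≥ 5/8.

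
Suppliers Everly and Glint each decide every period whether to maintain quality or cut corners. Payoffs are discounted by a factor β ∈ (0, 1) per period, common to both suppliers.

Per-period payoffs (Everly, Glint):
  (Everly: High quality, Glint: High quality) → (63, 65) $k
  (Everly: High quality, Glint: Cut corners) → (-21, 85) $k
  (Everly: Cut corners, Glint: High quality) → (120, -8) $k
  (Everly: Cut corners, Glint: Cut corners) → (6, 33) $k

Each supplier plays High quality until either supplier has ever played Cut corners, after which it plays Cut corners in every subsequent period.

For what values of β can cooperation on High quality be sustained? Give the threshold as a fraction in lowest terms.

1/2

Everly: cooperation gives 63 each period; deviation gives 120 once then 6 forever.
  63/(1−β) ≥ 120 + 6β/(1−β) ⇒ β ≥ 57/114 = 1/2.
Glint: cooperation gives 65 each period; deviation gives 85 once then 33 forever.
  β ≥ 20/52 = 5/13.
Both must hold, so the binding constraint is Everly's: β ≥ 1/2.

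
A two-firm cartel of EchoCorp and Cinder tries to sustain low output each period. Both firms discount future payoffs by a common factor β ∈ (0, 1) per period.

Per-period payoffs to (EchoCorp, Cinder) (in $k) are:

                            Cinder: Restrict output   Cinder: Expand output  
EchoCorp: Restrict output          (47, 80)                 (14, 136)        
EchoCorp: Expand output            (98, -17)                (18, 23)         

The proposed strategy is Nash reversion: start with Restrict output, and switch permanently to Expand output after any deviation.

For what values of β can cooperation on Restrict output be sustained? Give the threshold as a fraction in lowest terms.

51/80

EchoCorp's threshold: (98−47)/(98−18) = 51/80.
Cinder's threshold: (136−80)/(136−23) = 56/113.
51/80 > 56/113, so EchoCorp binds and β* = 51/80.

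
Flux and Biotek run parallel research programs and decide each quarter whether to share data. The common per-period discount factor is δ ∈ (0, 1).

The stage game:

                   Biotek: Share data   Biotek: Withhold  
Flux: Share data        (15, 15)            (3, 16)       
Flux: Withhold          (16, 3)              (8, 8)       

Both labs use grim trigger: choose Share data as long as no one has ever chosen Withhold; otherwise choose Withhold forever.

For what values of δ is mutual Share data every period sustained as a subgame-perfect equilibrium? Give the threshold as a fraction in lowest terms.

15/(1−δ) ≥ 16 + 8δ/(1−δ)
15 ≥ 16 − 8δ
δ ≥ 1/8.

1/8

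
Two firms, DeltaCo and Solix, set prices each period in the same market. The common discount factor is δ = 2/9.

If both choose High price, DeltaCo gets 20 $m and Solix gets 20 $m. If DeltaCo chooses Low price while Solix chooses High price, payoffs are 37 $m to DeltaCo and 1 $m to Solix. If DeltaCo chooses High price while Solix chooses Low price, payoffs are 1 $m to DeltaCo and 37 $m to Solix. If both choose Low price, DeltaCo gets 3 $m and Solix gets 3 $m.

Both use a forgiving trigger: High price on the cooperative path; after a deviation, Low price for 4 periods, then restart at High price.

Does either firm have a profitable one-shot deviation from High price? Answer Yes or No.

Yes

IC: δ+…+δ^4 ≥ (37−20)/(20−3) = 1.
At δ = 2/9: partial sum = 0.2850 < 1.0000. Cooperation not sustainable.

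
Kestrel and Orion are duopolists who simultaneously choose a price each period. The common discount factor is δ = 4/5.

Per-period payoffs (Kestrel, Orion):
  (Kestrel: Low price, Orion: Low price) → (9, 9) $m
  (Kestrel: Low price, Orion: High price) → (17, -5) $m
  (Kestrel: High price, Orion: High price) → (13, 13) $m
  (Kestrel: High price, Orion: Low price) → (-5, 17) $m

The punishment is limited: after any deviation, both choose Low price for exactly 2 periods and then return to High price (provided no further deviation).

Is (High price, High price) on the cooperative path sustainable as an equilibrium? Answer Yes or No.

Comparing payoff streams over the 3 periods until play realigns: cooperate → 13(1+δ+…+δ^2); deviate → 17 + 9(δ+…+δ^2).
Cooperation is sustained iff (13−9)(δ+…+δ^2) ≥ 17−13.
δ+…+δ^2 = 4/5·(1−(4/5)^2)/(1−4/5) = 1.4400, and (17−13)/(13−9) = 1.0000.
1.4400 ≥ 1.0000, so cooperation is sustainable.

Yes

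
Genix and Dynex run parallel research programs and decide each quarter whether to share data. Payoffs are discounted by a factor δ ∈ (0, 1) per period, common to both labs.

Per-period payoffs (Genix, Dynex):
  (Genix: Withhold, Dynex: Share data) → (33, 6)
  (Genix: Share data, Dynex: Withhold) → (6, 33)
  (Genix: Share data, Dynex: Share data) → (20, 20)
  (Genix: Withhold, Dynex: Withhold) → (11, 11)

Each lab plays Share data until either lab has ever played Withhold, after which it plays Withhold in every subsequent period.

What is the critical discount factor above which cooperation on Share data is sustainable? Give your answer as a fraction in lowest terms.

20/(1−δ) ≥ 33 + 11δ/(1−δ)
20 ≥ 33 − 22δ
δ ≥ 13/22.

13/22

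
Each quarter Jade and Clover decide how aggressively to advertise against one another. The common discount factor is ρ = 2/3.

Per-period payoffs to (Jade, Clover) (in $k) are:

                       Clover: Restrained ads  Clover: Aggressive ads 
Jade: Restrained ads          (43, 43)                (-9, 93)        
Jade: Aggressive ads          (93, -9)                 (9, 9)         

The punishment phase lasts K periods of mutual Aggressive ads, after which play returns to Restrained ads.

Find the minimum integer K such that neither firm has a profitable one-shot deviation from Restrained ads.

4

No profitable deviation requires (43−9)(ρ+…+ρ^K) ≥ 93−43, i.e. ρ+…+ρ^K ≥ 25/17 ≈ 1.4706.
With ρ = 2/3, the partial sums are K=1: 0.6667, K=2: 1.1111, K=3: 1.4074, K=4: 1.6049.
K = 4 is the first length at which the sum reaches 1.4706.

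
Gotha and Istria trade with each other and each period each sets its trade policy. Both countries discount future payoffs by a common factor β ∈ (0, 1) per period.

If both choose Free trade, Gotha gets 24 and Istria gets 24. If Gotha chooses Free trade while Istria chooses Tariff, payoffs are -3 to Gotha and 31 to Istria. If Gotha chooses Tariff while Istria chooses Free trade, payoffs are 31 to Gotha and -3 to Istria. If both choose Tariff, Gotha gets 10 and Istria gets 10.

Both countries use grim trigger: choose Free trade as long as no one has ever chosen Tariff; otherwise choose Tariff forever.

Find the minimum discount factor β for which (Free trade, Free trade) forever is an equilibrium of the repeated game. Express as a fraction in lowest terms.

Under grim trigger the critical discount factor is (T−C)/(T−P) with T = 31, C = 24, P = 10.
β* = (31−24)/(31−10) = 7/21 = 1/3.

1/3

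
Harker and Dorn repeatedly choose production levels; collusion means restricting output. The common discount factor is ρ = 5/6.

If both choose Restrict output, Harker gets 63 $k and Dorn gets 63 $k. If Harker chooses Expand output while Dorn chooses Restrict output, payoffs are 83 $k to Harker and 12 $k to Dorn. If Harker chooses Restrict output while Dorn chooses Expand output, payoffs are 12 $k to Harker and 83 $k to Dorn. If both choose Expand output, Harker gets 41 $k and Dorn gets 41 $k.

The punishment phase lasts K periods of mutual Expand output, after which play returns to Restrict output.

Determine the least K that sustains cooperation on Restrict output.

Need Σ_{k=1}^{K} ρ^k ≥ (83−63)/(63−41) = 0.9091 at ρ = 5/6.
At K = 1 the sum is 0.8333 < 0.9091; at K = 2 it is 1.5278 ≥ 0.9091.
So the minimum punishment length is K = 2.

2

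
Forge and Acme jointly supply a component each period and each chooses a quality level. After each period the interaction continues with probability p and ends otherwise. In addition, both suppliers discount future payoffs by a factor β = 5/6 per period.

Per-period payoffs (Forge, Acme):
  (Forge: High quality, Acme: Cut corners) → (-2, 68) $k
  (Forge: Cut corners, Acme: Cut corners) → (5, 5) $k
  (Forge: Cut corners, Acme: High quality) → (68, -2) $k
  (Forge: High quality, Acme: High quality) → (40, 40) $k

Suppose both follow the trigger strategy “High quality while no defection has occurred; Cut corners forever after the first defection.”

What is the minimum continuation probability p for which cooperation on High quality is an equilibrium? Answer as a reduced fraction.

8/15

Expected continuation weight on next period's payoff is β·p = 5/6·p, which plays the role of the discount factor.
Cooperation requires 5/6·p ≥ (68−40)/(68−5) = 4/9, hence p ≥ 8/15.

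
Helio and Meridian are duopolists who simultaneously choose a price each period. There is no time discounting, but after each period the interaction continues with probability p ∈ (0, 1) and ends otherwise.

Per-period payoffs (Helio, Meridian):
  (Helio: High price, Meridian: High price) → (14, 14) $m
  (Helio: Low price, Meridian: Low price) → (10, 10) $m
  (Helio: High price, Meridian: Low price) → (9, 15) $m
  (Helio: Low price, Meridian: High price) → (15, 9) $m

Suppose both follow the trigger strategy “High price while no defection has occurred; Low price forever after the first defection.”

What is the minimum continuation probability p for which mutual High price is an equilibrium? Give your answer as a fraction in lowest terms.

1/5

Expected cooperation value is 14 + p·14 + p²·14 + … = 14/(1−p); deviation gives 15 + p·10/(1−p).
14 ≥ 15(1−p) + 10p ⇒ 5p ≥ 1 ⇒ p ≥ 1/5.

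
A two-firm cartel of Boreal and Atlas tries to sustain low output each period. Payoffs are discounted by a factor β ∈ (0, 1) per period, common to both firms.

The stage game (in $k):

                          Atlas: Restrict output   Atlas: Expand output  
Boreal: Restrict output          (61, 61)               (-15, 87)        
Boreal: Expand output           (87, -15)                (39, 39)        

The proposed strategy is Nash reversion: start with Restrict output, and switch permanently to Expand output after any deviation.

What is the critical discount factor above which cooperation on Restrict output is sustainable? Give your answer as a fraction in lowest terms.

13/24

Under grim trigger the critical discount factor is (T−C)/(T−P) with T = 87, C = 61, P = 39.
β* = (87−61)/(87−39) = 26/48 = 13/24.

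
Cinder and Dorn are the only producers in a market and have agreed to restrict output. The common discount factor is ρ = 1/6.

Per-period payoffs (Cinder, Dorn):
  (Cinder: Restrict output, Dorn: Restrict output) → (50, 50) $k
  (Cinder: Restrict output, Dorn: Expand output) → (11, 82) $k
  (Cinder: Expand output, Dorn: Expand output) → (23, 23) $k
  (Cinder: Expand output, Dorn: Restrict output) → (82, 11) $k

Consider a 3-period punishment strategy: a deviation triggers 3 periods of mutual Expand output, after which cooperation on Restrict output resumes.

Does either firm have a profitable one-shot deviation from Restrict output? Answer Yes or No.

Yes

A one-shot deviation gives 82 now, then 23 for 3 periods, then back to 50.
Gain from deviating: (82−50) today; loss: (50−23) in each of the next 3 periods.
No-deviation condition: (50−23)(ρ+…+ρ^3) ≥ 82−50, i.e. ρ+…+ρ^3 ≥ 32/27.
At ρ = 1/6: ρ+…+ρ^3 = 0.1991 < 1.1852.
So cooperation is not sustainable.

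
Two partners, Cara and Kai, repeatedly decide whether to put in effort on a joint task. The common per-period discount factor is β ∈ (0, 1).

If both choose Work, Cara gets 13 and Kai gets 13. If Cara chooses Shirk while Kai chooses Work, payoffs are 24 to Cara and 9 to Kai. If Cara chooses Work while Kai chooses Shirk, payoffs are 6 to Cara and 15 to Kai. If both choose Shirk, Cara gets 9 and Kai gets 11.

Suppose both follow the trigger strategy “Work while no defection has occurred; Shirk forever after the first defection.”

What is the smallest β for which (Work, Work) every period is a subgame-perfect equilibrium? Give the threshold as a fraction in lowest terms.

11/15

Cara: cooperation gives 13 each period; deviation gives 24 once then 9 forever.
  13/(1−β) ≥ 24 + 9β/(1−β) ⇒ β ≥ 11/15.
Kai: cooperation gives 13 each period; deviation gives 15 once then 11 forever.
  β ≥ 2/4 = 1/2.
Both must hold, so the binding constraint is Cara's: β ≥ 11/15.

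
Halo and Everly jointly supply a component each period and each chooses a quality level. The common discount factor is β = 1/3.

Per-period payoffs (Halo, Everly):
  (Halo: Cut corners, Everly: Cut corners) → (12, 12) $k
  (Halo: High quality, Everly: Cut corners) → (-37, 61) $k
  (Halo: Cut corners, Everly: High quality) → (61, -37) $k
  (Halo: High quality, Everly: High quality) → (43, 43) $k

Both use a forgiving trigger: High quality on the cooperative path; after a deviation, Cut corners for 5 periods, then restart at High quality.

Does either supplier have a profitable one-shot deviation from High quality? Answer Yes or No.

Comparing payoff streams over the 6 periods until play realigns: cooperate → 43(1+β+…+β^5); deviate → 61 + 12(β+…+β^5).
Cooperation is sustained iff (43−12)(β+…+β^5) ≥ 61−43.
β+…+β^5 = 1/3·(1−(1/3)^5)/(1−1/3) = 0.4979, and (61−43)/(43−12) = 0.5806.
0.4979 < 0.5806, so cooperation is not sustainable.

Yes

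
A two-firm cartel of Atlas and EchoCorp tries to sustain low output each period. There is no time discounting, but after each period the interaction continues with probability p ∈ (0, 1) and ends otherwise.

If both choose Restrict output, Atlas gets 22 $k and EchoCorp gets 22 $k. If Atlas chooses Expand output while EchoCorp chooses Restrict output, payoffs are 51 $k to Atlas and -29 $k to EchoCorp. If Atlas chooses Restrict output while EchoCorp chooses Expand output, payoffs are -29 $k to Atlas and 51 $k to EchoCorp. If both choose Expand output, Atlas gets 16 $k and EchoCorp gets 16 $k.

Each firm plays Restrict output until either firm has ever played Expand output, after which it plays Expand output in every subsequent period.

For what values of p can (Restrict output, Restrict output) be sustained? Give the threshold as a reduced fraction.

With no time discounting, the continuation probability p plays the role of the discount factor.
Grim-trigger IC: 22/(1−p) ≥ 51 + 16p/(1−p) ⇒ p ≥ (51−22)/(51−16) = 29/35.

29/35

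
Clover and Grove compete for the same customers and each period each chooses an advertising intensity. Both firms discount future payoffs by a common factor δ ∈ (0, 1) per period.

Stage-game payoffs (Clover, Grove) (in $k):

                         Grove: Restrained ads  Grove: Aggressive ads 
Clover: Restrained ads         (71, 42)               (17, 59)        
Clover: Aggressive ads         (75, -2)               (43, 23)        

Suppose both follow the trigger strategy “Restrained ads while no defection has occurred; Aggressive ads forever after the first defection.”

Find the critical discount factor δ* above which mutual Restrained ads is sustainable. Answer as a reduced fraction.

17/36

For Clover: deviation gain 75−71 = 4, per-period punishment loss 71−43 = 28. IC gives δ ≥ 4/32 = 1/8.
For Grove: gain 17, loss 19 per period, so δ ≥ 17/36.
The tighter constraint is Grove's, so cooperation needs δ ≥ 17/36.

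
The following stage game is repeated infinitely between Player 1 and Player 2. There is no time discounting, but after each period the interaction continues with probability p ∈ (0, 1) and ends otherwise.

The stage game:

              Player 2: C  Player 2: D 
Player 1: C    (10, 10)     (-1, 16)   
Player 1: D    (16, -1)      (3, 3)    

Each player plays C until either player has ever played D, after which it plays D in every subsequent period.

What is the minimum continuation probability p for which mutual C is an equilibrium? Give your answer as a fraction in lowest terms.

With no time discounting, the continuation probability p plays the role of the discount factor.
Grim-trigger IC: 10/(1−p) ≥ 16 + 3p/(1−p) ⇒ p ≥ (16−10)/(16−3) = 6/13.

6/13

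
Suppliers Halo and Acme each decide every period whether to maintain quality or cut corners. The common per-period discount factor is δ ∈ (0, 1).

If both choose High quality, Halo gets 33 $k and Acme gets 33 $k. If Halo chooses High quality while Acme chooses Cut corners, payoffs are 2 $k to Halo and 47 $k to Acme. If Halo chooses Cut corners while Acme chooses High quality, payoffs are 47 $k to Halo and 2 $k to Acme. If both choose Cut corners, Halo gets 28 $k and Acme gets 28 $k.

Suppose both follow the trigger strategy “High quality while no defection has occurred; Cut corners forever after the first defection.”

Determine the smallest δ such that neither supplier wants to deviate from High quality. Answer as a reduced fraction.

14/19

Cooperation forever yields 33 each period: 33/(1−δ).
Deviating yields 47 once, then 28 forever: 47 + 28δ/(1−δ).
No profitable deviation requires 33/(1−δ) ≥ 47 + 28δ/(1−δ).
Multiplying by (1−δ): 33 ≥ 47(1−δ) + 28δ = 47 − 19δ.
So 19δ ≥ 14, i.e. δ ≥ 14/19.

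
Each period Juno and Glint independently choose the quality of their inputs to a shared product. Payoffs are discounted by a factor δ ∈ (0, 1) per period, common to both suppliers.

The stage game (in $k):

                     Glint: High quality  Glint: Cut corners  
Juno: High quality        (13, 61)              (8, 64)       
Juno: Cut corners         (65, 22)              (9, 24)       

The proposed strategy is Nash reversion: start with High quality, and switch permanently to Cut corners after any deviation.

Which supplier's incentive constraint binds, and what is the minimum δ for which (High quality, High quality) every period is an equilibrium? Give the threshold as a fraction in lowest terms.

Juno; δ ≥ 13/14

Juno's threshold: (65−13)/(65−9) = 13/14.
Glint's threshold: (64−61)/(64−24) = 3/40.
13/14 > 3/40, so Juno binds and δ* = 13/14.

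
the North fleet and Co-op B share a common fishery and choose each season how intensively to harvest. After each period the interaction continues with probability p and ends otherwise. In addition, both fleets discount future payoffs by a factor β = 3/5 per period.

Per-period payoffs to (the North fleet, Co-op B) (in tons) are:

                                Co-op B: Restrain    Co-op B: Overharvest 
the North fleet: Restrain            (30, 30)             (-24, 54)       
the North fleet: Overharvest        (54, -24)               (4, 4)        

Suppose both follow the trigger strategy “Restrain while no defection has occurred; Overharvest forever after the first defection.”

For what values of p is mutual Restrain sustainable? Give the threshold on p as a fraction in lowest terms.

With continuation probability p and discount β, the effective per-period discount factor is βp.
Grim-trigger IC: βp ≥ (54−30)/(54−4) = 12/25.
So p ≥ (12/25)/(3/5) = 4/5.

4/5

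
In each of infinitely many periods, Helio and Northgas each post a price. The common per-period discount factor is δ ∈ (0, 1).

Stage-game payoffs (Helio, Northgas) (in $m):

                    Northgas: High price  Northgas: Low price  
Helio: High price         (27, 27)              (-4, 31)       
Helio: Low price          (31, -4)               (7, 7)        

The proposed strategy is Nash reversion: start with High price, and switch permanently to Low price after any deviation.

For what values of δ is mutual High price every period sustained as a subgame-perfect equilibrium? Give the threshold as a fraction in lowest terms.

27/(1−δ) ≥ 31 + 7δ/(1−δ)
27 ≥ 31 − 24δ
δ ≥ 4/24 = 1/6.

1/6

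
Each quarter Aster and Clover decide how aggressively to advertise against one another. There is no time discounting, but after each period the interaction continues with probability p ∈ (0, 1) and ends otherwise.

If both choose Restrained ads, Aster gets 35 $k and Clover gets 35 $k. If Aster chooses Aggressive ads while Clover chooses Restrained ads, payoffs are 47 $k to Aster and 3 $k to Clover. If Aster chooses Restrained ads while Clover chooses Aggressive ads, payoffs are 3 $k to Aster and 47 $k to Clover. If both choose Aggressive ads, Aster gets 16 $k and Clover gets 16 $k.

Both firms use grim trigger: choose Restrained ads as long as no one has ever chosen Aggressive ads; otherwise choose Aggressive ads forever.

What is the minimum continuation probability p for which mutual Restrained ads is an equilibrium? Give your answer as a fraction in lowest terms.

12/31

Expected cooperation value is 35 + p·35 + p²·35 + … = 35/(1−p); deviation gives 47 + p·16/(1−p).
35 ≥ 47(1−p) + 16p ⇒ 31p ≥ 12 ⇒ p ≥ 12/31.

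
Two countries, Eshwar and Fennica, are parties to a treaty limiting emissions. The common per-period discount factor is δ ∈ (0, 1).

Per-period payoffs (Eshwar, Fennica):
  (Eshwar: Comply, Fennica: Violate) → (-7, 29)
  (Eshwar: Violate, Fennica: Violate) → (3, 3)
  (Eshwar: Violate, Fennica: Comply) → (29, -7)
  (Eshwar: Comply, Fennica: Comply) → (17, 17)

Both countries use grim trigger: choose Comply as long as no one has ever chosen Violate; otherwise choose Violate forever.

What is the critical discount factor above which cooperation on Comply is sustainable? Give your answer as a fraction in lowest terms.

6/13

17/(1−δ) ≥ 29 + 3δ/(1−δ)
17 ≥ 29 − 26δ
δ ≥ 12/26 = 6/13.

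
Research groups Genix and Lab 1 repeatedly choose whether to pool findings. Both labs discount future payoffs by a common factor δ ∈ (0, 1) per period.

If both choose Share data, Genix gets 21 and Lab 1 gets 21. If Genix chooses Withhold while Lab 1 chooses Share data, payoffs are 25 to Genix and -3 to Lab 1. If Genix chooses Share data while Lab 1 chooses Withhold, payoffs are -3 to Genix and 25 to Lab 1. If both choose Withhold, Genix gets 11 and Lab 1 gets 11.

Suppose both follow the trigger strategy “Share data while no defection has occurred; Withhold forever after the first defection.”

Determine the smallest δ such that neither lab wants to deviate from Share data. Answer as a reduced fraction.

2/7

Cooperation forever yields 21 each period: 21/(1−δ).
Deviating yields 25 once, then 11 forever: 25 + 11δ/(1−δ).
No profitable deviation requires 21/(1−δ) ≥ 25 + 11δ/(1−δ).
Multiplying by (1−δ): 21 ≥ 25(1−δ) + 11δ = 25 − 14δ.
So 14δ ≥ 4, i.e. δ ≥ 4/14 = 2/7.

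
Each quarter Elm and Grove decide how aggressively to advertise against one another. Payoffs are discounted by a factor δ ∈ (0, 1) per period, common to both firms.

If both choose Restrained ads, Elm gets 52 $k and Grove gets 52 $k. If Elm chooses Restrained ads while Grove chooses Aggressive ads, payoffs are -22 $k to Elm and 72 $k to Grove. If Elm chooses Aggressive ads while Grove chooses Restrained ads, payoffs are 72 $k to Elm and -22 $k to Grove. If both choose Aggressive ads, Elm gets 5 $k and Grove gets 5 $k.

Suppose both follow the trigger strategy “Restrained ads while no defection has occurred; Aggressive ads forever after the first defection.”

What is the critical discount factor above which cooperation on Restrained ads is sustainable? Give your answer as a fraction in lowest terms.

Cooperation forever yields 52 each period: 52/(1−δ).
Deviating yields 72 once, then 5 forever: 72 + 5δ/(1−δ).
No profitable deviation requires 52/(1−δ) ≥ 72 + 5δ/(1−δ).
Multiplying by (1−δ): 52 ≥ 72(1−δ) + 5δ = 72 − 67δ.
So 67δ ≥ 20, i.e. δ ≥ 20/67.

20/67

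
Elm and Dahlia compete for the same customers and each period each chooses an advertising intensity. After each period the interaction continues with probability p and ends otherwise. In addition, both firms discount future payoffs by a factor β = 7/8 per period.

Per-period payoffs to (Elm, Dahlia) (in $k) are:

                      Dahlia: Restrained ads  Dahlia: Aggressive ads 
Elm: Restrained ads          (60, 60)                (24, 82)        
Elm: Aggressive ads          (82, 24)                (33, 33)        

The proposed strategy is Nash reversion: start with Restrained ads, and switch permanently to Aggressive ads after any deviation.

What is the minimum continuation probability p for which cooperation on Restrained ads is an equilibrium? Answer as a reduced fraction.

Expected continuation weight on next period's payoff is β·p = 7/8·p, which plays the role of the discount factor.
Cooperation requires 7/8·p ≥ (82−60)/(82−33) = 22/49, hence p ≥ 176/343.

176/343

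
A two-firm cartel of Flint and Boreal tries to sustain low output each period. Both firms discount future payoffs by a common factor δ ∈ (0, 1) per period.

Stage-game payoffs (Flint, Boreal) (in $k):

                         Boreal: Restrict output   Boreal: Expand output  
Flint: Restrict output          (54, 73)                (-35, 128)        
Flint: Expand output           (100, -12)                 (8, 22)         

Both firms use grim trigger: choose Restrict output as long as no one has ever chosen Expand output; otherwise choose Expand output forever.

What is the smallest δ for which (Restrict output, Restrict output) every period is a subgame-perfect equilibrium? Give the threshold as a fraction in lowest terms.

55/106

Flint: cooperation gives 54 each period; deviation gives 100 once then 8 forever.
  54/(1−δ) ≥ 100 + 8δ/(1−δ) ⇒ δ ≥ 46/92 = 1/2.
Boreal: cooperation gives 73 each period; deviation gives 128 once then 22 forever.
  δ ≥ 55/106.
Both must hold, so the binding constraint is Boreal's: δ ≥ 55/106.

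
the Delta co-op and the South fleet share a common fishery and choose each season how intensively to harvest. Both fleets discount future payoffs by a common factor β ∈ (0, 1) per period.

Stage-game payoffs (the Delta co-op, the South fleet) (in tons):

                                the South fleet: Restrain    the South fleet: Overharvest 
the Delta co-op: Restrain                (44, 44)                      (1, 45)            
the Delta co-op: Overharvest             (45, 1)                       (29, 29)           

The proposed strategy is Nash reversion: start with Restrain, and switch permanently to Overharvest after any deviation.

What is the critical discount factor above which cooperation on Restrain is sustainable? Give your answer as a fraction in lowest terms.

1/16

Cooperation forever yields 44 each period: 44/(1−β).
Deviating yields 45 once, then 29 forever: 45 + 29β/(1−β).
No profitable deviation requires 44/(1−β) ≥ 45 + 29β/(1−β).
Multiplying by (1−β): 44 ≥ 45(1−β) + 29β = 45 − 16β.
So 16β ≥ 1, i.e. β ≥ 1/16.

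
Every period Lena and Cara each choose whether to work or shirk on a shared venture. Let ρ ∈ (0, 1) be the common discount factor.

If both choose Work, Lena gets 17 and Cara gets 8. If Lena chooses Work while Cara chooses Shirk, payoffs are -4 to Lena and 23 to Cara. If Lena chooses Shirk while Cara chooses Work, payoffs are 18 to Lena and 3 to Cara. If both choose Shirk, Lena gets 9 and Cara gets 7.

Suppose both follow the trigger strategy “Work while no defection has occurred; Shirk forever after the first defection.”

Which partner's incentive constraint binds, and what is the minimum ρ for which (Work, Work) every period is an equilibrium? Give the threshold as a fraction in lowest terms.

Cara; ρ ≥ 15/16

For Lena: deviation gain 18−17 = 1, per-period punishment loss 17−9 = 8. IC gives ρ ≥ 1/9.
For Cara: gain 15, loss 1 per period, so ρ ≥ 15/16.
The tighter constraint is Cara's, so cooperation needs ρ ≥ 15/16.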